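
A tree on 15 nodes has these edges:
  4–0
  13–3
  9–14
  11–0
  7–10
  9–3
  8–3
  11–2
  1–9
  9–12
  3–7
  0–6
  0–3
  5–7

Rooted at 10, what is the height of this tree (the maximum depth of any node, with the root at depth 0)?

A deepest node is 2, reached by 10-7-3-0-11-2.
That path has 5 edges, so the height is 5.

5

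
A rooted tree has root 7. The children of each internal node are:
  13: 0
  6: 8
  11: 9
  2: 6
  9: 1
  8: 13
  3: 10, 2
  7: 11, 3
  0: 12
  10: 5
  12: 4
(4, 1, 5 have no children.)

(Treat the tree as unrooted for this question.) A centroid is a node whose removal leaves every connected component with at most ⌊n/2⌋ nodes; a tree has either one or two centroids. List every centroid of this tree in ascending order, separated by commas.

2, 3

If 3 is removed the pieces have sizes 7, 4, 2, all ≤ ⌊14/2⌋ = 7.
Its neighbour 2 also leaves a largest component of size 7, so both are centroids.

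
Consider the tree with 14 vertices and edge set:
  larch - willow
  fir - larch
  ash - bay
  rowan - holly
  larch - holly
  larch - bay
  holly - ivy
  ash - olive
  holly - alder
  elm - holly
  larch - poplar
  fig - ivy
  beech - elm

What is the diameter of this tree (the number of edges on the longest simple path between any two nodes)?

BFS from fig reaches olive last, at distance 6; BFS from olive confirms no node is farther.
Path: fig - ivy - holly - larch - bay - ash - olive.

6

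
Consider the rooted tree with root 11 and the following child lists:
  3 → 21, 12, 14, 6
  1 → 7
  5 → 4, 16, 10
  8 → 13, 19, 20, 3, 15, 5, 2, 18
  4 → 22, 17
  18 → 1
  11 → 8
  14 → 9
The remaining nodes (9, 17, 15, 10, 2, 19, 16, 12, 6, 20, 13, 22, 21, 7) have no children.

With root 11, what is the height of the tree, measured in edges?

4

A deepest node is 17, reached by 11 → 8 → 5 → 4 → 17.
That path has 4 edges, so the height is 4.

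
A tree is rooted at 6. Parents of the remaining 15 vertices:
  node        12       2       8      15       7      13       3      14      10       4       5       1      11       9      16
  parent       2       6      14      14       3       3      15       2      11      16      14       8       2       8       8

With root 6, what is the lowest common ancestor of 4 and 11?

2

Ancestors of 4 (toward the root): 4, 16, 8, 14, 2, 6.
Ancestors of 11: 11, 2, 6.
The deepest node appearing in both lists is 2.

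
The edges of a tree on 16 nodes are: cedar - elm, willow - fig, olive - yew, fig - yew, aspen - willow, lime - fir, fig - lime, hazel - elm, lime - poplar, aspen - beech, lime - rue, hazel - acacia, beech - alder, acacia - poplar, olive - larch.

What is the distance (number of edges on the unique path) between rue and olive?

4

rue - lime - fig - yew - olive: 4 edges.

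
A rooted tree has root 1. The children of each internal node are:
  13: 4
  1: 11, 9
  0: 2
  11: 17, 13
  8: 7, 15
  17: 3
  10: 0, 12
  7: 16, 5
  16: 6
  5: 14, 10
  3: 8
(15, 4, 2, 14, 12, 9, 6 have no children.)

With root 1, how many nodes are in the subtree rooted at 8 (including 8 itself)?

11

Descendants of 8 (including itself): 8, 7, 15, 5, 16, 10, 14, 6, 0, 12, 2. That's 11.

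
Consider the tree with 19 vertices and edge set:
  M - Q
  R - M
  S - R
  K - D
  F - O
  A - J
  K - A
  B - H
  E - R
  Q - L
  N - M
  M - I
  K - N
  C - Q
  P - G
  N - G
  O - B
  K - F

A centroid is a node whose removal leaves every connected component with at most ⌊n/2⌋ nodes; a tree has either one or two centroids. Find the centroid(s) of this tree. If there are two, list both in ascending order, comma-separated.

N

Removing N splits the tree into components of sizes 8, 8, 2; the largest is 8 ≤ ⌊19/2⌋ = 9.
Every other node leaves some component of size > 9, so the centroid is unique.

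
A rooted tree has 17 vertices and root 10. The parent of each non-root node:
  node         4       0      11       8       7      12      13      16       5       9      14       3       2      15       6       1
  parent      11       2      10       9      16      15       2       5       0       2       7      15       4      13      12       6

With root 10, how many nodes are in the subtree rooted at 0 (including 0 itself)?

5

0's subtree: {0, 5, 16, 7, 14}, size 5.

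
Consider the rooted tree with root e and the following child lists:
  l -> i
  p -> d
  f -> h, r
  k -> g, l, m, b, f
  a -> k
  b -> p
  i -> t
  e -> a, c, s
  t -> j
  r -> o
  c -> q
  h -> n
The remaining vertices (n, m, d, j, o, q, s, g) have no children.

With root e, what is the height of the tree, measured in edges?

A deepest node is j, reached by e → a → k → l → i → t → j.
That path has 6 edges, so the height is 6.

6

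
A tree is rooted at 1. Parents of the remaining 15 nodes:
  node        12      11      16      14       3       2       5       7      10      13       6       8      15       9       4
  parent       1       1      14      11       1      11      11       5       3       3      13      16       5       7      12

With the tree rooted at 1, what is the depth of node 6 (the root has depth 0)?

Path from 1 to 6: 1 → 3 → 13 → 6, which has 3 edges.

3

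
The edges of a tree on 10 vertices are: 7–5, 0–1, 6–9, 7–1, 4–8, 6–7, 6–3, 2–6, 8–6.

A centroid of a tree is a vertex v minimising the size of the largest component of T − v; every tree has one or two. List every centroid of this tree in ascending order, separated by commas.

6

Delete 6: the remaining components have sizes 4, 2, 1, 1, 1. Max 4 ≤ 5, so 6 is a centroid.
No neighbour of 6 does as well, so 6 is the unique centroid.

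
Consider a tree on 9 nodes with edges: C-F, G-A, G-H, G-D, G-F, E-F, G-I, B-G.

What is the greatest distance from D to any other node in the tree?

3

A farthest node from D is C (E also at distance 3).
The path D–G–F–C has 3 edges.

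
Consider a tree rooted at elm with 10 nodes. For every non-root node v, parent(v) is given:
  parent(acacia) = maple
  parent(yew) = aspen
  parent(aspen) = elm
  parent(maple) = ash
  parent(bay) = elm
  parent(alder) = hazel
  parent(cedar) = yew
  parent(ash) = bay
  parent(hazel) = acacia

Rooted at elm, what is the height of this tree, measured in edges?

6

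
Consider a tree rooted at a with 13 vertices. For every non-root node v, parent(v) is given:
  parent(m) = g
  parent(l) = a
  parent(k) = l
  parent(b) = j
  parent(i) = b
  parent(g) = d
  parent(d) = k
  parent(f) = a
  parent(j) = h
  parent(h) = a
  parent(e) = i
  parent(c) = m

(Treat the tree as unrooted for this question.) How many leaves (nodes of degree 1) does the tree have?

Degree-1 nodes: c, e, f — 3 of them.

3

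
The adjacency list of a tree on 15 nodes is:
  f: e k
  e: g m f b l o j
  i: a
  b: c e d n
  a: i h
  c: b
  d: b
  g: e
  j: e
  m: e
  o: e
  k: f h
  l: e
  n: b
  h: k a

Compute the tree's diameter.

7

BFS from i reaches n last, at distance 7; BFS from n confirms no node is farther.
Path: i – a – h – k – f – e – b – n.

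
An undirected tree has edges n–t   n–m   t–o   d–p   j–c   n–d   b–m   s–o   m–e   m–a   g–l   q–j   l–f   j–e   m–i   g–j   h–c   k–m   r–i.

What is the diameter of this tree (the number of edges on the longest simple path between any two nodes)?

9

Starting from f, a farthest node is s at distance 9.
One longest path: f – l – g – j – e – m – n – t – o – s.
So the diameter is 9.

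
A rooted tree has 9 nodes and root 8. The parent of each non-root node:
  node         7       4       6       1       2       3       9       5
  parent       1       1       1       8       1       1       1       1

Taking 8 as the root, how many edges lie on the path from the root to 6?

Climbing from 6 to the root: 6 – 1 – 8. That's 2 steps.

2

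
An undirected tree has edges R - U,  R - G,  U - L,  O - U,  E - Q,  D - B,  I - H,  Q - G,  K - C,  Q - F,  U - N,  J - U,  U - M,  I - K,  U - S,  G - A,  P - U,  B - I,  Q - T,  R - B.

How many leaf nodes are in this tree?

Exactly 14 nodes have a single neighbour: A, C, D, E, F, H, J, L, M, N, O, P, S, T.

14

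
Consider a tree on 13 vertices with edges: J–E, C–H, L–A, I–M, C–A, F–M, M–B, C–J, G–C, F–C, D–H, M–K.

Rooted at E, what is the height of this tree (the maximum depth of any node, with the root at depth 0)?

A deepest node is K, reached by E–J–C–F–M–K.
That path has 5 edges, so the height is 5.

5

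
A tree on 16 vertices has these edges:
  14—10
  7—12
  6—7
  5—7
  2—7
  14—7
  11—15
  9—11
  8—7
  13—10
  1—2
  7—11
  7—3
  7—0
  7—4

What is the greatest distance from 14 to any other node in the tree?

3

The node farthest from 14 is 15 (9, 1 also at distance 3), via 14 – 7 – 11 – 15 — 3 edges.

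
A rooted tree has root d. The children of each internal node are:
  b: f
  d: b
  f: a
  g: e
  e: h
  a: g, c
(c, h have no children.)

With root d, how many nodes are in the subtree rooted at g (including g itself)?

3

The subtree rooted at g contains: g, e, h — 3 nodes.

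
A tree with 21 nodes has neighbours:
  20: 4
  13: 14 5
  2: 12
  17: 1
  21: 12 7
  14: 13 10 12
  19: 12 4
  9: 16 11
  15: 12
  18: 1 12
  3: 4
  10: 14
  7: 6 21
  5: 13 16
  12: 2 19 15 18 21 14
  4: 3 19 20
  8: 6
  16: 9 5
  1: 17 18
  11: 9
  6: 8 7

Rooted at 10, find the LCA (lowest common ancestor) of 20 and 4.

4

20's ancestor chain is 20, 4, 19, 12, 14, 10 and 4's is 4, 19, 12, 14, 10; they first meet at 4.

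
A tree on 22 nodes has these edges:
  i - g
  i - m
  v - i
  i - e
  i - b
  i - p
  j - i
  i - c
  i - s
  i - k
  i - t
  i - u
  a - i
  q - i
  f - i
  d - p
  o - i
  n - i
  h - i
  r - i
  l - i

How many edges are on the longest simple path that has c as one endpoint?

The node farthest from c is d, via c–i–p–d — 3 edges.

3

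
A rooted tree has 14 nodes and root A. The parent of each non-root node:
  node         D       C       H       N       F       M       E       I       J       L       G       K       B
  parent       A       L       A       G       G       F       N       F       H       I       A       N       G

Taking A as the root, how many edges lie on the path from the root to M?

Climbing from M to the root: M – F – G – A. That's 3 steps.

3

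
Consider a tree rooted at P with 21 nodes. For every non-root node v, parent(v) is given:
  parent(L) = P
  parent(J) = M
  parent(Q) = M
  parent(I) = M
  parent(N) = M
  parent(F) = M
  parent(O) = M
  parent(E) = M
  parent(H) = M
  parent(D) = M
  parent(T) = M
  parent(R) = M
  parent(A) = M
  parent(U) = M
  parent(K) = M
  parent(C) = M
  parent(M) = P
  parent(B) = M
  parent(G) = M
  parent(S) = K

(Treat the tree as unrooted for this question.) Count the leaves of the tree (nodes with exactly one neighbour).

Degree-1 nodes: A, B, C, D, E, F, G, H, I, J, L, N, O, Q, R, S, T, U — 18 of them.

18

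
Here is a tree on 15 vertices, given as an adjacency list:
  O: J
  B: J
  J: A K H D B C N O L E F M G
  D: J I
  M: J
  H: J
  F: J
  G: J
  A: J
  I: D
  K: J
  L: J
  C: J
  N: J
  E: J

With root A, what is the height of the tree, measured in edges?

The longest root-to-leaf path is A → J → D → I (3 edges).

3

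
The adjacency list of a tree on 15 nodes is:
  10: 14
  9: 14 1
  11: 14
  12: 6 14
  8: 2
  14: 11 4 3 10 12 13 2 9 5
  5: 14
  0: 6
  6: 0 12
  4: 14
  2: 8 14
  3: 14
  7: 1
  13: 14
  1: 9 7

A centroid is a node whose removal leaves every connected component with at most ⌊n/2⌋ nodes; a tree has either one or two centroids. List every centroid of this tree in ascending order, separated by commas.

If 14 is removed the pieces have sizes 3, 3, 2, 1, 1, 1, 1, 1, 1, all ≤ ⌊15/2⌋ = 7.
Every other node leaves some component of size > 7, so the centroid is unique.

14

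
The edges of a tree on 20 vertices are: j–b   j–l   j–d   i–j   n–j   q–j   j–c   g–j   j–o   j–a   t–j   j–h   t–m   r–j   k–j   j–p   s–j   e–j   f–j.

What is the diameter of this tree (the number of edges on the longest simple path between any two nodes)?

A longest path is m-t-j-s, with 3 edges.

3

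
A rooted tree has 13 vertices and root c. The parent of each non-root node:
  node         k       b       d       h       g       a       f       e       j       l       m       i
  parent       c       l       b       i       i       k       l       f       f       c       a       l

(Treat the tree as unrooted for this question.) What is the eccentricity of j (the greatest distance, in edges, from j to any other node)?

6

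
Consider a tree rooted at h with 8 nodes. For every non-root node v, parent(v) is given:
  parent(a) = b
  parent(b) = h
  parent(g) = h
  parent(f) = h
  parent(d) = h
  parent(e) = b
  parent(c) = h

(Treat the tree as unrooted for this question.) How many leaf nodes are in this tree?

6

Exactly 6 nodes have a single neighbour: a, c, d, e, f, g.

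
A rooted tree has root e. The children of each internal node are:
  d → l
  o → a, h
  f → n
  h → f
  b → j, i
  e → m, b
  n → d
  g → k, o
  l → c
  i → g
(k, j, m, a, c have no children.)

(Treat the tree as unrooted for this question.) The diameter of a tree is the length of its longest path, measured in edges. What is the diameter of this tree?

11

BFS from c reaches m last, at distance 11; BFS from m confirms no node is farther.
Path: c–l–d–n–f–h–o–g–i–b–e–m.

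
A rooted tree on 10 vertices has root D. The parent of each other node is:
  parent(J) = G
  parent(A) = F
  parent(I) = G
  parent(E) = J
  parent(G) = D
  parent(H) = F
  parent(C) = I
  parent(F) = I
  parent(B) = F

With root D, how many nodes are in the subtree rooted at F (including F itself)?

4

Descendants of F (including itself): F, B, A, H. That's 4.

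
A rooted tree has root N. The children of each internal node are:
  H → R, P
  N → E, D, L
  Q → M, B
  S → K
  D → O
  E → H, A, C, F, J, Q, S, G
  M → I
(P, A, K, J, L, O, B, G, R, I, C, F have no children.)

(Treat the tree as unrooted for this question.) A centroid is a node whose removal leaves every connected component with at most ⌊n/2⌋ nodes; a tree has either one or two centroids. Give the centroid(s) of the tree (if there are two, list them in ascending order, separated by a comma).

Removing E splits the tree into components of sizes 4, 4, 3, 2, 1, 1, 1, 1, 1; the largest is 4 ≤ ⌊19/2⌋ = 9.
Every other node leaves some component of size > 9, so the centroid is unique.

E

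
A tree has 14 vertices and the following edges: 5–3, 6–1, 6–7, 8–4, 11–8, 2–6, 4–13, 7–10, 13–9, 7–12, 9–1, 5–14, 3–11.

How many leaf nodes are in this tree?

The leaves are 2, 10, 12, 14.
That is 4 leaves.

4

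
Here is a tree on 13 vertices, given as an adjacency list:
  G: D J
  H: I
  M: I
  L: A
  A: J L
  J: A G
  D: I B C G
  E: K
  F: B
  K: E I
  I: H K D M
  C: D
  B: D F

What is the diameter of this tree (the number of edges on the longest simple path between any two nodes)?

A longest path is L - A - J - G - D - I - K - E, with 7 edges.

7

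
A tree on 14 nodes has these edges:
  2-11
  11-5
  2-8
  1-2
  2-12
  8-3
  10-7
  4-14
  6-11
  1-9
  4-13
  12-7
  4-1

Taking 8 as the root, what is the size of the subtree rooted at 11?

The subtree rooted at 11 contains: 11, 6, 5 — 3 nodes.

3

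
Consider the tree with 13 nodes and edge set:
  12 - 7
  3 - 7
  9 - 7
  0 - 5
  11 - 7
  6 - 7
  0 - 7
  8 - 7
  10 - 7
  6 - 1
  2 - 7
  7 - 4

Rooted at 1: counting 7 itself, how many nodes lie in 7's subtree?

11

7's subtree: {7, 0, 12, 4, 10, 2, 9, 11, 8, 3, 5}, size 11.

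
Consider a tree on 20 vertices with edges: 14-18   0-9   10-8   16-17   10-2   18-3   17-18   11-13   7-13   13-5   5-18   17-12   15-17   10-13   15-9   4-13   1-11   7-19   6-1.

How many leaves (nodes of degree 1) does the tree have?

10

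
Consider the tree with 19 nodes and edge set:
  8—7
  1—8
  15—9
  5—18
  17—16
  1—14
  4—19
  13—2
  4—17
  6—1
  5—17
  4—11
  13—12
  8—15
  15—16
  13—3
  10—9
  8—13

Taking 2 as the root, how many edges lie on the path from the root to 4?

6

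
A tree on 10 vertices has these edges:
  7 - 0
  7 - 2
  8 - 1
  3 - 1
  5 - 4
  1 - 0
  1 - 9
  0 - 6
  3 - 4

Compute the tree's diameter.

Starting from 2, a farthest node is 5 at distance 6.
One longest path: 2 - 7 - 0 - 1 - 3 - 4 - 5.
So the diameter is 6.

6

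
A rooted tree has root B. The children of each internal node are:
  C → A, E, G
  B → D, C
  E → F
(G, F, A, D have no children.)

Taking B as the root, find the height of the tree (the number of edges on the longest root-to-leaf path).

F sits deepest: B–C–E–F — 3 edges from the root.

3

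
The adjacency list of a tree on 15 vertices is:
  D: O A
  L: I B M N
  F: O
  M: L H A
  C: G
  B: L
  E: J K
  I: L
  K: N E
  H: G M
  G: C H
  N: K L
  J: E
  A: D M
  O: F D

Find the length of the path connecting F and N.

6

The path is F–O–D–A–M–L–N, which has 6 edges.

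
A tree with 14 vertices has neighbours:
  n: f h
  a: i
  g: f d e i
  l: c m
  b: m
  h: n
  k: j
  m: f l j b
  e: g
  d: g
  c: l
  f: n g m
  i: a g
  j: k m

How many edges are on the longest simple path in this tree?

BFS from k reaches a last, at distance 6; BFS from a confirms no node is farther.
Path: k – j – m – f – g – i – a.

6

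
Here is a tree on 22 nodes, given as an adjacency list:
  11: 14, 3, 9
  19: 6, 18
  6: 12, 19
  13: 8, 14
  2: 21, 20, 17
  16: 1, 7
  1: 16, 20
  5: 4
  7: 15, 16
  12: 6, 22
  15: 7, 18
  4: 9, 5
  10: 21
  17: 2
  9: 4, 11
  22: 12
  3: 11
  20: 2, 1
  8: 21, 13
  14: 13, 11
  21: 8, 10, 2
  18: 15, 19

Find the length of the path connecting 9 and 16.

The path is 9 - 11 - 14 - 13 - 8 - 21 - 2 - 20 - 1 - 16, which has 9 edges.

9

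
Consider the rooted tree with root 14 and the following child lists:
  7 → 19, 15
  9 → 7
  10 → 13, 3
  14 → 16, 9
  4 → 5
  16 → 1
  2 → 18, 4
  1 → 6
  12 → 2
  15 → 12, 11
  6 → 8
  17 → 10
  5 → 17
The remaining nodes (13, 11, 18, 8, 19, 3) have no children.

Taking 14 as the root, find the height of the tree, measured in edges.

10

A deepest node is 3, reached by 14 – 9 – 7 – 15 – 12 – 2 – 4 – 5 – 17 – 10 – 3.
That path has 10 edges, so the height is 10.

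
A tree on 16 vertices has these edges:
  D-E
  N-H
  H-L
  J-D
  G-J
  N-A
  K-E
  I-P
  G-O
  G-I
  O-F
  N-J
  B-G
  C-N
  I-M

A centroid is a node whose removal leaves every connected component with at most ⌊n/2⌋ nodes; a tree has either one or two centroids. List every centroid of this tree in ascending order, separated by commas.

J

If J is removed the pieces have sizes 7, 5, 3, all ≤ ⌊16/2⌋ = 8.
Every other node leaves some component of size > 8, so the centroid is unique.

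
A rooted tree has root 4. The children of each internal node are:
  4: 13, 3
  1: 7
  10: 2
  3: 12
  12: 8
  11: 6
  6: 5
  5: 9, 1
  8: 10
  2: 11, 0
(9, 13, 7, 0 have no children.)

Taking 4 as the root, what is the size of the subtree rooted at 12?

11

12's subtree: {12, 8, 10, 2, 11, 0, 6, 5, 1, 9, 7}, size 11.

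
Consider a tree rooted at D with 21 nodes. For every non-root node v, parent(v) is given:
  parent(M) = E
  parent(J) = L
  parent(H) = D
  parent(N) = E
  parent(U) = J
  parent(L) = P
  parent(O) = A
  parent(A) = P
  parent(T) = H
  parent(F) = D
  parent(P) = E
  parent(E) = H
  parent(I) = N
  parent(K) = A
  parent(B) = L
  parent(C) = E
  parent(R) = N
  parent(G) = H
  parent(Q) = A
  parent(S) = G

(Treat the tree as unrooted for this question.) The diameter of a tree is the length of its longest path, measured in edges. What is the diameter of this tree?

Starting from F, a farthest node is U at distance 7.
One longest path: F - D - H - E - P - L - J - U.
So the diameter is 7.

7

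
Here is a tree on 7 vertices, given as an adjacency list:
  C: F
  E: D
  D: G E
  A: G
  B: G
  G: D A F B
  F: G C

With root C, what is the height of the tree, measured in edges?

A deepest node is E, reached by C-F-G-D-E.
That path has 4 edges, so the height is 4.

4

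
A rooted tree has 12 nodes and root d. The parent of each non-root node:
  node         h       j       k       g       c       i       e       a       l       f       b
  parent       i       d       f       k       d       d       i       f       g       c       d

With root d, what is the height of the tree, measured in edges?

l sits deepest: d – c – f – k – g – l — 5 edges from the root.

5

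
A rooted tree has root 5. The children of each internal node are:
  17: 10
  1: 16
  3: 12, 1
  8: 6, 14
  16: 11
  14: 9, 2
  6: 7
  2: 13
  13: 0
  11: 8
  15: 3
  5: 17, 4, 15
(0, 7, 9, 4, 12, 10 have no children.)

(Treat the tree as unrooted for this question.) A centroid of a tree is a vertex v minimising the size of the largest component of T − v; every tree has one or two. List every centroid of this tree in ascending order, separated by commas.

11, 16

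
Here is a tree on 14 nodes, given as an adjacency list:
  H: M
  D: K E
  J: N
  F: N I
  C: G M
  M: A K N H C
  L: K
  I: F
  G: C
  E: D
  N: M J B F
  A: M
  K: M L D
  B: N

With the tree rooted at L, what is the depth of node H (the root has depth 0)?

3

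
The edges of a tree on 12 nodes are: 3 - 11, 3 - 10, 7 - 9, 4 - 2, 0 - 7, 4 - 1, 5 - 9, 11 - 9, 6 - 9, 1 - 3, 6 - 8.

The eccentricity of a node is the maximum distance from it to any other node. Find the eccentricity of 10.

5

A farthest node from 10 is 8 (0 also at distance 5).
The path 10 – 3 – 11 – 9 – 6 – 8 has 5 edges.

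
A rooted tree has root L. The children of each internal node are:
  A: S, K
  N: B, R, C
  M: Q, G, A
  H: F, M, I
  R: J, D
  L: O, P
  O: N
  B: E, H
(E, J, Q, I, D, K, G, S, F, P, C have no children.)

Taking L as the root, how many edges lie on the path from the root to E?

4

L – O – N – B – E — 4 edges.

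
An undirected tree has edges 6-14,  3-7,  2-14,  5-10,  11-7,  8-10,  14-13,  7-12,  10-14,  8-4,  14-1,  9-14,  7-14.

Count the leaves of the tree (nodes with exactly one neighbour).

10

The leaves are 1, 2, 3, 4, 5, 6, 9, 11, 12, 13.
That is 10 leaves.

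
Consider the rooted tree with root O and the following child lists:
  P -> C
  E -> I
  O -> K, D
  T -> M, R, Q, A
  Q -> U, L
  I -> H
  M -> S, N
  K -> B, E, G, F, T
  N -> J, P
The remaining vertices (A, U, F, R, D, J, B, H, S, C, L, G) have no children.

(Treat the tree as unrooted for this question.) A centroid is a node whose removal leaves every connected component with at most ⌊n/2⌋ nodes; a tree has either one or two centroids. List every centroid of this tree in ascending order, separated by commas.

T

Delete T: the remaining components have sizes 9, 6, 3, 1, 1. Max 9 ≤ 10, so T is a centroid.
Every other node leaves some component of size > 10, so the centroid is unique.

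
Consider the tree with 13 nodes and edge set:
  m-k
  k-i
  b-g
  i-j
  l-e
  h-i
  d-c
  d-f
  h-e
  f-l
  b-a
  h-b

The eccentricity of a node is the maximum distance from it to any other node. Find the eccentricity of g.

A farthest node from g is c.
The path g – b – h – e – l – f – d – c has 7 edges.

7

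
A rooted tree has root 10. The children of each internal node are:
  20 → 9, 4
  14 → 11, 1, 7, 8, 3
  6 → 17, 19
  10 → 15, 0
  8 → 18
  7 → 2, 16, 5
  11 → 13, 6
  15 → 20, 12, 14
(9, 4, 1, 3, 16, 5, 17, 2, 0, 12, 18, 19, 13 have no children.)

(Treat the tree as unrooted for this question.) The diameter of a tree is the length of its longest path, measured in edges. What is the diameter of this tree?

Starting from 4, a farthest node is 19 at distance 6.
One longest path: 4-20-15-14-11-6-19.
So the diameter is 6.

6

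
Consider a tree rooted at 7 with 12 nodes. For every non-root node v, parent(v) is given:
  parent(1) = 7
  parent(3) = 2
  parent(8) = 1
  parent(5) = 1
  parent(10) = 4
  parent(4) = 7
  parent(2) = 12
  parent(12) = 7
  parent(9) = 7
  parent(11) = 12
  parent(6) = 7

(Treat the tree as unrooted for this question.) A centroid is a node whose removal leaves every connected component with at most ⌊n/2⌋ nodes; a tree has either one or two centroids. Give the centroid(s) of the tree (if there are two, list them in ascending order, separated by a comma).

Removing 7 splits the tree into components of sizes 4, 3, 2, 1, 1; the largest is 4 ≤ ⌊12/2⌋ = 6.
Every other node leaves some component of size > 6, so the centroid is unique.

7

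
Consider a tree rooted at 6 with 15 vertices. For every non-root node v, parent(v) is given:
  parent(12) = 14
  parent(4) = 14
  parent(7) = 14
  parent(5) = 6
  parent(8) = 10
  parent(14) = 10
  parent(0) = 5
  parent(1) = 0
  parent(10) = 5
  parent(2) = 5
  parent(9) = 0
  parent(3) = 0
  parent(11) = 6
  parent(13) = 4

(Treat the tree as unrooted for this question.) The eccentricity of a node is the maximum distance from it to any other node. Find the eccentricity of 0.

5

The node farthest from 0 is 13, via 0 – 5 – 10 – 14 – 4 – 13 — 5 edges.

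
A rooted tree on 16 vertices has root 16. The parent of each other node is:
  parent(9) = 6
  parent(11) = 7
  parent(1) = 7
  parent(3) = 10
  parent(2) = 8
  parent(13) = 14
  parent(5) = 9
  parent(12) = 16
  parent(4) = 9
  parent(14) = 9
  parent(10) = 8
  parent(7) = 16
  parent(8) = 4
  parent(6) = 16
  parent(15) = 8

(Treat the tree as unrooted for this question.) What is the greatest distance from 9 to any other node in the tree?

4

The node farthest from 9 is 3 (1, 11 also at distance 4), via 9–4–8–10–3 — 4 edges.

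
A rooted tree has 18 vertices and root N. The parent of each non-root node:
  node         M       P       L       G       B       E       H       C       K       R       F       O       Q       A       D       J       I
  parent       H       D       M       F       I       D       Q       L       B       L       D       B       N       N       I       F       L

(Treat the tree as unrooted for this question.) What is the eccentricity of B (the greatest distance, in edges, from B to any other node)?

7

Distances from B peak at 7, attained at A.
B – I – L – M – H – Q – N – A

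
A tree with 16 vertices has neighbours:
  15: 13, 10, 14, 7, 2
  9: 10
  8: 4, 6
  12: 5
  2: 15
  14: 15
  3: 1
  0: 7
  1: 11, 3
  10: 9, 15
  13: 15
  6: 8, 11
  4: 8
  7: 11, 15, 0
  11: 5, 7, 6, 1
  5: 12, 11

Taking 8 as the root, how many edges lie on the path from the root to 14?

5

8–6–11–7–15–14 — 5 edges.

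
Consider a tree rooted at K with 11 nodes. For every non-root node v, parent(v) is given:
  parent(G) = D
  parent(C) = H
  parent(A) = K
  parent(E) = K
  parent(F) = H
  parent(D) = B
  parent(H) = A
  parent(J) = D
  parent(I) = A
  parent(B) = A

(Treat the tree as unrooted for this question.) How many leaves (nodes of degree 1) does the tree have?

6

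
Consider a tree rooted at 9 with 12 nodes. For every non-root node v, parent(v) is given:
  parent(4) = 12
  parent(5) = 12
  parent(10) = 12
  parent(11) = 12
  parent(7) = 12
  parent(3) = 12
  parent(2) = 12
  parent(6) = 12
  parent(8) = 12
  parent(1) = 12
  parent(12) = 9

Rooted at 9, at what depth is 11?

9 → 12 → 11 — 2 edges.

2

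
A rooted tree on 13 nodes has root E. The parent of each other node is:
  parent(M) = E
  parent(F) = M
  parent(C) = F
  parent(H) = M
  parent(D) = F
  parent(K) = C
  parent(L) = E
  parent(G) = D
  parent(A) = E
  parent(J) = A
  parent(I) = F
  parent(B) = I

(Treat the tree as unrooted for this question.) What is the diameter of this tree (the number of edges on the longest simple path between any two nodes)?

6

BFS from J reaches K last, at distance 6; BFS from K confirms no node is farther.
Path: J - A - E - M - F - C - K.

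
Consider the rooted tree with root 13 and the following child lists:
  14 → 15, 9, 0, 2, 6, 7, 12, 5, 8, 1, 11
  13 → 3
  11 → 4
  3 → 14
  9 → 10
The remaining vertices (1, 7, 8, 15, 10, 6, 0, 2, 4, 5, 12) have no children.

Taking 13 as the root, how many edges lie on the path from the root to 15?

13 → 3 → 14 → 15 — 3 edges.

3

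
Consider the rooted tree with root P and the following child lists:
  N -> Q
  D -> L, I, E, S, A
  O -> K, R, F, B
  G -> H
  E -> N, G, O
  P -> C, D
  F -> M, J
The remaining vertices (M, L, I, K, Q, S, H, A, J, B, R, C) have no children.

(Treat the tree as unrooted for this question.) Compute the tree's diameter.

6

Starting from C, a farthest node is J at distance 6.
One longest path: C-P-D-E-O-F-J.
So the diameter is 6.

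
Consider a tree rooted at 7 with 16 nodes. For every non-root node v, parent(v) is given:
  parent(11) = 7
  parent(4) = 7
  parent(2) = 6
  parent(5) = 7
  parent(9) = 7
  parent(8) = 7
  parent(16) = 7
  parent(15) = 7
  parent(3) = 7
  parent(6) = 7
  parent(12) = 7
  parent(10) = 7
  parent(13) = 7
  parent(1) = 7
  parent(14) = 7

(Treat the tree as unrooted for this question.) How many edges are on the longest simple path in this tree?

A longest path is 2–6–7–3, with 3 edges.

3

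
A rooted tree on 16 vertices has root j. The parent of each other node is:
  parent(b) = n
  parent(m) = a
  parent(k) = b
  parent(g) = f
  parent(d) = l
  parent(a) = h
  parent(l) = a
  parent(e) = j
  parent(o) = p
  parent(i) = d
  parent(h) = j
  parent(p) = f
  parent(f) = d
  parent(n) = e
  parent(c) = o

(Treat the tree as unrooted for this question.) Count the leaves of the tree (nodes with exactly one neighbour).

5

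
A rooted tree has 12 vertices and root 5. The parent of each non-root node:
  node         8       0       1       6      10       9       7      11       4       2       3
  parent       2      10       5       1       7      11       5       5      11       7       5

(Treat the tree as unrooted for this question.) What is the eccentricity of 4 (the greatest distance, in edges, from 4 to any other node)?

The node farthest from 4 is 8 (0 also at distance 5), via 4–11–5–7–2–8 — 5 edges.

5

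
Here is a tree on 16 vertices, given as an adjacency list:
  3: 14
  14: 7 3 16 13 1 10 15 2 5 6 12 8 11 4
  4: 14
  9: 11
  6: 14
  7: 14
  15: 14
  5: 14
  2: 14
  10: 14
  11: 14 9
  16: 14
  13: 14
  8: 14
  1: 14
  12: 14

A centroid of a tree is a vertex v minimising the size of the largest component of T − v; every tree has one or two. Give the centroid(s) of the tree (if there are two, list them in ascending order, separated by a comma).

Delete 14: the remaining components have sizes 2, 1, 1, 1, 1, 1, 1, 1, 1, 1, 1, 1, 1, 1. Max 2 ≤ 8, so 14 is a centroid.
No neighbour of 14 does as well, so 14 is the unique centroid.

14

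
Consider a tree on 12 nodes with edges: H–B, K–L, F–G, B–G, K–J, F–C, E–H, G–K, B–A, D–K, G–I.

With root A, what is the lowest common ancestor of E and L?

B

E's ancestor chain is E, H, B, A and L's is L, K, G, B, A; they first meet at B.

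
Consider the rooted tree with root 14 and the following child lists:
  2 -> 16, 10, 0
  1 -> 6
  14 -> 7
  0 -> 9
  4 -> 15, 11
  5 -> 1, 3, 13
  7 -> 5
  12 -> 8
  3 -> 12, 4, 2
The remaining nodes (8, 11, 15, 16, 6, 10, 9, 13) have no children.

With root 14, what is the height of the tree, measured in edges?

6

A deepest node is 9, reached by 14 – 7 – 5 – 3 – 2 – 0 – 9.
That path has 6 edges, so the height is 6.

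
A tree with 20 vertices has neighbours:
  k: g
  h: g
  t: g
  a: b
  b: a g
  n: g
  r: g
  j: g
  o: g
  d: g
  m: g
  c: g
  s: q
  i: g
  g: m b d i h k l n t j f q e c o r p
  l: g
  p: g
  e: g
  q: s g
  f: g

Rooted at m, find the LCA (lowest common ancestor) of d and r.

g

Ancestors of d (toward the root): d, g, m.
Ancestors of r: r, g, m.
The deepest node appearing in both lists is g.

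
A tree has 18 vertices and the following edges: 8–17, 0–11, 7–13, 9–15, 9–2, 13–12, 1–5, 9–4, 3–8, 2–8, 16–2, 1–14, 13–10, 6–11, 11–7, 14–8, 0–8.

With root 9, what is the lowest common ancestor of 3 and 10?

8

3's ancestor chain is 3, 8, 2, 9 and 10's is 10, 13, 7, 11, 0, 8, 2, 9; they first meet at 8.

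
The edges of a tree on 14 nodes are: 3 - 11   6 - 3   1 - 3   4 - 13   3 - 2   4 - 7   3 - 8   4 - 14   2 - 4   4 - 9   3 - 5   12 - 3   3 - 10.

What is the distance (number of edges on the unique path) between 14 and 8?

4

14 - 4 - 2 - 3 - 8: 4 edges.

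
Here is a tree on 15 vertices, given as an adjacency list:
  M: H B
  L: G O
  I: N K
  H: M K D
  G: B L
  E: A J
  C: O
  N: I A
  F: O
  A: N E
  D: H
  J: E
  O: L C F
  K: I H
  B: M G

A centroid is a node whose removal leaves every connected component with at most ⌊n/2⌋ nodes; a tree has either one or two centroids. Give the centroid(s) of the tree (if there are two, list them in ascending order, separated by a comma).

H

Delete H: the remaining components have sizes 7, 6, 1. Max 7 ≤ 7, so H is a centroid.
No neighbour of H does as well, so H is the unique centroid.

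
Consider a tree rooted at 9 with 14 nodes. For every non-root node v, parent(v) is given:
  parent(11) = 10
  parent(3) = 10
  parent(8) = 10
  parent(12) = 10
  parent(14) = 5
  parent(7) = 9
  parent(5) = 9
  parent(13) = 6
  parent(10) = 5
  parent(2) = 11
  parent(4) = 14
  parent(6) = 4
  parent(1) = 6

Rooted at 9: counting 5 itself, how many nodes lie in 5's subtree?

12

5's subtree: {5, 10, 14, 11, 8, 12, 3, 4, 2, 6, 1, 13}, size 12.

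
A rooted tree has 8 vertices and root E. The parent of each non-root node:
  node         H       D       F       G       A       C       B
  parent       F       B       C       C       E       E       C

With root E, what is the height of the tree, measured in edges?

3

A deepest node is D, reached by E – C – B – D.
That path has 3 edges, so the height is 3.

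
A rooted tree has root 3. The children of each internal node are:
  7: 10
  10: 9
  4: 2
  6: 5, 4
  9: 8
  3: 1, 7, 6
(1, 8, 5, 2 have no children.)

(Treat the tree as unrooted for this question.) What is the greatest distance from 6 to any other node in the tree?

Distances from 6 peak at 5, attained at 8.
6–3–7–10–9–8

5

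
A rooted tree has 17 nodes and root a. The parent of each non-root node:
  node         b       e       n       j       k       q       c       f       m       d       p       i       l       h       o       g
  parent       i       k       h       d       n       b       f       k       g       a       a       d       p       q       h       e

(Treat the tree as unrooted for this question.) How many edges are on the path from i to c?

7

i – b – q – h – n – k – f – c: 7 edges.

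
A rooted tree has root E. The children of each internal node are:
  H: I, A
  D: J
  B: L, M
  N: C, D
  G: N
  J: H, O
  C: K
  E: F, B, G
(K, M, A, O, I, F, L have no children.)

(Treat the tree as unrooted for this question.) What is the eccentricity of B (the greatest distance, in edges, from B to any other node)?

7

A farthest node from B is A (I also at distance 7).
The path B – E – G – N – D – J – H – A has 7 edges.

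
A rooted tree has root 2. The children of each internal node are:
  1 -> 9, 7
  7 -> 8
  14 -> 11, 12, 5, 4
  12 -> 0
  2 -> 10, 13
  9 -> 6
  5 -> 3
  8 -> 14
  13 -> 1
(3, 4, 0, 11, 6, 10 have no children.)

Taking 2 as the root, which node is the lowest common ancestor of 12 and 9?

1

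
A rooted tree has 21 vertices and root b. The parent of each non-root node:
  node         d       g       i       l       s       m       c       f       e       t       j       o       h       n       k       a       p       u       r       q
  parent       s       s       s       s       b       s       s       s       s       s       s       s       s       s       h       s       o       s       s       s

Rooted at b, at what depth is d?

2

Path from b to d: b – s – d, which has 2 edges.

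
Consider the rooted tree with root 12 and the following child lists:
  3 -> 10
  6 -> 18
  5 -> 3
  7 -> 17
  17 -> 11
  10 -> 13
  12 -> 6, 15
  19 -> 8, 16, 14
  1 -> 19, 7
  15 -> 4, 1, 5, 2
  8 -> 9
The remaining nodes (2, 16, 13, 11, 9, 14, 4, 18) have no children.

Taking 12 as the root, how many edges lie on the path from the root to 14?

4

Climbing from 14 to the root: 14–19–1–15–12. That's 4 steps.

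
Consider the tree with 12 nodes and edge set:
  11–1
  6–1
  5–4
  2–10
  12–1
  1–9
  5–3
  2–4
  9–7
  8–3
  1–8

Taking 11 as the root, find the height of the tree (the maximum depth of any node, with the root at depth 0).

7

10 sits deepest: 11–1–8–3–5–4–2–10 — 7 edges from the root.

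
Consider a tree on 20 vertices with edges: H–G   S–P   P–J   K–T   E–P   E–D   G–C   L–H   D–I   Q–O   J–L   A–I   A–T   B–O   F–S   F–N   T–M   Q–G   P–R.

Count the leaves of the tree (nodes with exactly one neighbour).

6

Degree-1 nodes: B, C, K, M, N, R — 6 of them.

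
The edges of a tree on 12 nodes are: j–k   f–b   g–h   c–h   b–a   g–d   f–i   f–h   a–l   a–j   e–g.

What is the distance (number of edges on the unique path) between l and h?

The path is l–a–b–f–h, which has 4 edges.

4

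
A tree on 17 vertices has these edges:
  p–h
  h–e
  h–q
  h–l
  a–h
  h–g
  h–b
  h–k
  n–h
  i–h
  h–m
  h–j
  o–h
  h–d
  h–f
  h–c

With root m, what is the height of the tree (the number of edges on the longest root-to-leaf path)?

2

q sits deepest: m–h–q — 2 edges from the root.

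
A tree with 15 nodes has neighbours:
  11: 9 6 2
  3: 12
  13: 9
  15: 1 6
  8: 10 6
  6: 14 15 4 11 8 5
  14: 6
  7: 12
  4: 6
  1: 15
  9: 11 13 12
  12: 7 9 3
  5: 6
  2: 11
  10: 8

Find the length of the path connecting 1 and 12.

5

1–15–6–11–9–12: 5 edges.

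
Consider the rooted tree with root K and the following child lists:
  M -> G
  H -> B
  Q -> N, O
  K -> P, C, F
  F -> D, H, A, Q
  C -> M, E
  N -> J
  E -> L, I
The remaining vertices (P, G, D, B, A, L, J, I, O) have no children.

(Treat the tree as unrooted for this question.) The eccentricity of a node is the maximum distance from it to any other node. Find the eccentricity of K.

4

A farthest node from K is J.
The path K-F-Q-N-J has 4 edges.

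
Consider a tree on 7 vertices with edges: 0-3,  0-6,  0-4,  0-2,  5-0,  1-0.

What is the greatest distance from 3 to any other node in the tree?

2

A farthest node from 3 is 2 (4, 5, 1, 6 also at distance 2).
The path 3–0–2 has 2 edges.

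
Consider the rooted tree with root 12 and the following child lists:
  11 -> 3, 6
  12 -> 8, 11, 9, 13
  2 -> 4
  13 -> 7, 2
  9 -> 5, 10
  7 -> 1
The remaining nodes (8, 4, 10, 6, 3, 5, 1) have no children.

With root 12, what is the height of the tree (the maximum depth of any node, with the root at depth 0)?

3

The longest root-to-leaf path is 12-13-2-4 (3 edges).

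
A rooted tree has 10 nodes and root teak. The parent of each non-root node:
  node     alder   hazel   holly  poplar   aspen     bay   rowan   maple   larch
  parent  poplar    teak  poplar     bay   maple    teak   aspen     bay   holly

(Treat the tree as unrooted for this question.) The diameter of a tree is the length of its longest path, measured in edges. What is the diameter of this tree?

BFS from larch reaches rowan last, at distance 6; BFS from rowan confirms no node is farther.
Path: larch-holly-poplar-bay-maple-aspen-rowan.

6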